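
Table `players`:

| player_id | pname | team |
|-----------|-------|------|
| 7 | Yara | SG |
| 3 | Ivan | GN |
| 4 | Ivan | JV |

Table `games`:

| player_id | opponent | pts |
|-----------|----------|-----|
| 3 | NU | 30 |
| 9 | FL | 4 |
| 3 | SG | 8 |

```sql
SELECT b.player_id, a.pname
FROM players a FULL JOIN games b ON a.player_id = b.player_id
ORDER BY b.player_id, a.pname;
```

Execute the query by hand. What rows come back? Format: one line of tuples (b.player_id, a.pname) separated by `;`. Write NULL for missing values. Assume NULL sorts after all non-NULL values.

FULL OUTER JOIN keeps every row from both sides; unmatched rows get NULL for the other side's columns.
Matching on a.player_id = b.player_id.
- player_id=7: no b row matches, row kept with b columns NULL.
- player_id=3: 2 matching b row(s), so 2 row(s) emitted.
- player_id=4: no b row matches, row kept with b columns NULL.
- 1 b row(s) had no a match → kept, a columns NULL.
After projecting and ordering:
b.player_id | a.pname
3 | Ivan
3 | Ivan
9 | NULL
NULL | Ivan
NULL | Yara

(3, Ivan); (3, Ivan); (9, NULL); (NULL, Ivan); (NULL, Yara)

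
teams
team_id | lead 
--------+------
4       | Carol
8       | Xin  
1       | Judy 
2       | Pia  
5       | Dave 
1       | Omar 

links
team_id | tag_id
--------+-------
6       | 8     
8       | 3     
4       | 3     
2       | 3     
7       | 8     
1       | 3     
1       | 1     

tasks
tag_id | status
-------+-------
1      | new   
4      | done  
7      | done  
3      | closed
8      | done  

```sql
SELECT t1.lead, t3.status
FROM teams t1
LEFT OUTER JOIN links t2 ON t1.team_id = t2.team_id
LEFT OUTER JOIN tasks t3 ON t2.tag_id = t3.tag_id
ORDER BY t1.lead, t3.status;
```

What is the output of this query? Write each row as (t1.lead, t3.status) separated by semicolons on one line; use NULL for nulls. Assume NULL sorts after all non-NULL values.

Joins associate left-to-right: teams LEFT JOIN links on team_id gives 8 intermediate row(s).
Then LEFT JOIN `tasks t3` on tag_id: each of those 8 rows is kept; rows whose t2.tag_id has no match in t3 get NULL for t3's columns.

(Carol, closed); (Dave, NULL); (Judy, closed); (Judy, new); (Omar, closed); (Omar, new); (Pia, closed); (Xin, closed)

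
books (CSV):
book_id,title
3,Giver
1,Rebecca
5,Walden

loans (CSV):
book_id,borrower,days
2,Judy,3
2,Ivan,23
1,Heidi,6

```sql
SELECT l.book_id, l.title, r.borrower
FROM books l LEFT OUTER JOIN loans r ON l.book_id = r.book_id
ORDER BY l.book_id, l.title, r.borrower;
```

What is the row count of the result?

3

LEFT JOIN keeps every row from `books`; unmatched rows get NULL for `loans`'s columns.
Matching on l.book_id = r.book_id.
Matched pairs: 1; unmatched l rows kept: 2.
Total: 1 matched + 2 padded = 3 rows.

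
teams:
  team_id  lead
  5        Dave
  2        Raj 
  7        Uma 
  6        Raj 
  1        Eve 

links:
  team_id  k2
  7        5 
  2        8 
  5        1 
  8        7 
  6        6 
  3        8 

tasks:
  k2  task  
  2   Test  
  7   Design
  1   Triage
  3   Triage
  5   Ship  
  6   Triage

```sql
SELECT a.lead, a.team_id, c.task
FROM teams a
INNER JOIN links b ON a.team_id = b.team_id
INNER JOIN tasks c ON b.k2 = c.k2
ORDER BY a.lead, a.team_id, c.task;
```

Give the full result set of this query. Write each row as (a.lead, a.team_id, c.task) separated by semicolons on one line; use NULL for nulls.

Step 1 — a INNER JOIN b on team_id → 4 row(s).
Then INNER JOIN `tasks c` on k2: keep only rows whose b.k2 appears in c.

(Dave, 5, Triage); (Raj, 6, Triage); (Uma, 7, Ship)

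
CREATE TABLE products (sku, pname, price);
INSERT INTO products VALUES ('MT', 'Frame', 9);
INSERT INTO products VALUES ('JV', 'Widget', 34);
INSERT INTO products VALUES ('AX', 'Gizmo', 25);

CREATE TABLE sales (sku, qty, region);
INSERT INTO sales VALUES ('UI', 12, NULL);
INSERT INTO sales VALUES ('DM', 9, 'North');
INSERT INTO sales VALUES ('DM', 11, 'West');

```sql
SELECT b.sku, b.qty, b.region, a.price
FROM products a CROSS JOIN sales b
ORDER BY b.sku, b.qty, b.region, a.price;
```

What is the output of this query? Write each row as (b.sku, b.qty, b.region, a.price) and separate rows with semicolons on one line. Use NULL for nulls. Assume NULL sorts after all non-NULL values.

CROSS JOIN pairs every row of `products` with every row of `sales`: 3 × 3 = 9 rows.
After projecting and ordering:
b.sku | b.qty | b.region | a.price
DM | 9 | North | 9
DM | 9 | North | 25
DM | 9 | North | 34
DM | 11 | West | 9
DM | 11 | West | 25
DM | 11 | West | 34
UI | 12 | NULL | 9
UI | 12 | NULL | 25
UI | 12 | NULL | 34

(DM, 9, North, 9); (DM, 9, North, 25); (DM, 9, North, 34); (DM, 11, West, 9); (DM, 11, West, 25); (DM, 11, West, 34); (UI, 12, NULL, 9); (UI, 12, NULL, 25); (UI, 12, NULL, 34)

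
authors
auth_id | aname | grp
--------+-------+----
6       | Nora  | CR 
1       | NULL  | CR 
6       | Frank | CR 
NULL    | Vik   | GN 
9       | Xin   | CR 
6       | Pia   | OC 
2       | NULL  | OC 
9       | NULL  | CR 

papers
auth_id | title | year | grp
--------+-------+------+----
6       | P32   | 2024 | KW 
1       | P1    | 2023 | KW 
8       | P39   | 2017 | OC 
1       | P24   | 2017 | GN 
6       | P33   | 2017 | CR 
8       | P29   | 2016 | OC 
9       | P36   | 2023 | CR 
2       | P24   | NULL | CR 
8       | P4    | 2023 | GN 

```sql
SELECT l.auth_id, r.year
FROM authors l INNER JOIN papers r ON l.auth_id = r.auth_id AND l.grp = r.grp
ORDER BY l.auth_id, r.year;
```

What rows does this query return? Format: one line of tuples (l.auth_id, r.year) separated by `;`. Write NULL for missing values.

(6, 2017); (6, 2017); (9, 2023); (9, 2023)

INNER JOIN keeps only pairs where the ON condition holds.
Matching on l.auth_id = r.auth_id AND l.grp = r.grp. A NULL in a compared column never satisfies the condition.
- l (auth_id=6, grp=CR) pairs with 1 row(s) of r.
- l (auth_id=1, grp=CR) has no partner → excluded.
- l (auth_id=6, grp=CR) pairs with 1 row(s) of r.
- l (auth_id=NULL, grp=GN) has no partner → excluded.
- l (auth_id=9, grp=CR) pairs with 1 row(s) of r.
- l (auth_id=6, grp=OC) has no partner → excluded.
- l (auth_id=2, grp=OC) has no partner → excluded.
- l (auth_id=9, grp=CR) pairs with 1 row(s) of r.
After projecting and ordering:
l.auth_id | r.year
6 | 2017
6 | 2017
9 | 2023
9 | 2023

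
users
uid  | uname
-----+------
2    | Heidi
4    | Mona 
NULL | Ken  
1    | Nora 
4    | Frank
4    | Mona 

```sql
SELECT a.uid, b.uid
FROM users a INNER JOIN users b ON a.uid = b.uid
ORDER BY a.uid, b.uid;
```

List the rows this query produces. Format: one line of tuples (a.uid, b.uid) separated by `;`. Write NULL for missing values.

(1, 1); (2, 2); (4, 4); (4, 4); (4, 4); (4, 4); (4, 4); (4, 4); (4, 4); (4, 4); (4, 4)

INNER JOIN keeps only pairs where the ON condition holds.
Matching on a.uid = b.uid. A NULL in a compared column never satisfies the condition.
- a[0] uid=2 → 1 match(es) in b → 1 row(s).
- a[1] uid=4 → 3 match(es) in b → 3 row(s).
- a[2] uid=NULL → no match; dropped.
- a[3] uid=1 → 1 match(es) in b → 1 row(s).
- a[4] uid=4 → 3 match(es) in b → 3 row(s).
- a[5] uid=4 → 3 match(es) in b → 3 row(s).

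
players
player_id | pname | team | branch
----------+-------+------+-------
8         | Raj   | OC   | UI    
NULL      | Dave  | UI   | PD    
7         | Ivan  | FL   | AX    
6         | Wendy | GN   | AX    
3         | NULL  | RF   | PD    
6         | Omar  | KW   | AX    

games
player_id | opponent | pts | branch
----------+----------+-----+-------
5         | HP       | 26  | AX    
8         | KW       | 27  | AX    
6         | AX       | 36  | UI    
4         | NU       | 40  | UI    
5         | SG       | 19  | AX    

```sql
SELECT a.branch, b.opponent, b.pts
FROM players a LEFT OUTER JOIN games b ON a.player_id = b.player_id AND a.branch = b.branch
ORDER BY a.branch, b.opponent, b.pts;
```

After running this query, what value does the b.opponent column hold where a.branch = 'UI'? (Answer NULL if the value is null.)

NULL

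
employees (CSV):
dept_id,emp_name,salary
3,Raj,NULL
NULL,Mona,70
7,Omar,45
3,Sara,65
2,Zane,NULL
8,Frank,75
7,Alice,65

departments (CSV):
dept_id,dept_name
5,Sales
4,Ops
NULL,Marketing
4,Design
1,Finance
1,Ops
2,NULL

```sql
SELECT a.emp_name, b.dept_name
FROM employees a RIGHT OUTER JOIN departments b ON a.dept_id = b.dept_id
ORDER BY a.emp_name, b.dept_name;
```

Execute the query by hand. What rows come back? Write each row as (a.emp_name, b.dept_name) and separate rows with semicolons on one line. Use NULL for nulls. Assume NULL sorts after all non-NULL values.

(Zane, NULL); (NULL, Design); (NULL, Finance); (NULL, Marketing); (NULL, Ops); (NULL, Ops); (NULL, Sales)

RIGHT JOIN keeps every row from `departments`; unmatched rows get NULL for `employees`'s columns.
Matching on a.dept_id = b.dept_id. A NULL in a compared column never satisfies the condition.
Matched pairs: 1; unmatched b rows kept: 6.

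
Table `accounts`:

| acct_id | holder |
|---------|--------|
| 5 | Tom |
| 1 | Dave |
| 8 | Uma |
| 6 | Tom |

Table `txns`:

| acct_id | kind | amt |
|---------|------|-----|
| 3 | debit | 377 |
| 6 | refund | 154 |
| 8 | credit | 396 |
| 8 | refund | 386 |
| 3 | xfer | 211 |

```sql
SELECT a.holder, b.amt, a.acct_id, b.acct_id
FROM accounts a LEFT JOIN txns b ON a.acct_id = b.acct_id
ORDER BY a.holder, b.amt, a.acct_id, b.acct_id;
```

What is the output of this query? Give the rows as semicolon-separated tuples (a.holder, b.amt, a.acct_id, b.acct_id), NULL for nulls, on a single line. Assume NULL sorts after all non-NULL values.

LEFT JOIN keeps every row from `accounts`; unmatched rows get NULL for `txns`'s columns.
Matching on a.acct_id = b.acct_id.
Matched pairs: 3; unmatched a rows kept: 2.

(Dave, NULL, 1, NULL); (Tom, 154, 6, 6); (Tom, NULL, 5, NULL); (Uma, 386, 8, 8); (Uma, 396, 8, 8)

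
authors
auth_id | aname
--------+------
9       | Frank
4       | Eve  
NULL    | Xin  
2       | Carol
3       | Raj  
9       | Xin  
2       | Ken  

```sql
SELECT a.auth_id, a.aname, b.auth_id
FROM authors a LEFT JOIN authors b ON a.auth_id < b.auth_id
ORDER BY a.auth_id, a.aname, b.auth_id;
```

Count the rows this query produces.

LEFT JOIN keeps every row from `authors a`; unmatched rows get NULL for `authors b`'s columns.
Matching on a.auth_id < b.auth_id. A NULL in a compared column never satisfies the condition.
- a[0] auth_id=9 → no match; kept with NULLs on the b side.
- a[1] auth_id=4 → 2 match(es) in b → 2 row(s).
- a[2] auth_id=NULL → no match; kept with NULLs on the b side.
- a[3] auth_id=2 → 4 match(es) in b → 4 row(s).
- a[4] auth_id=3 → 3 match(es) in b → 3 row(s).
- a[5] auth_id=9 → no match; kept with NULLs on the b side.
- a[6] auth_id=2 → 4 match(es) in b → 4 row(s).
Total: 13 matched + 3 padded = 16 rows.

16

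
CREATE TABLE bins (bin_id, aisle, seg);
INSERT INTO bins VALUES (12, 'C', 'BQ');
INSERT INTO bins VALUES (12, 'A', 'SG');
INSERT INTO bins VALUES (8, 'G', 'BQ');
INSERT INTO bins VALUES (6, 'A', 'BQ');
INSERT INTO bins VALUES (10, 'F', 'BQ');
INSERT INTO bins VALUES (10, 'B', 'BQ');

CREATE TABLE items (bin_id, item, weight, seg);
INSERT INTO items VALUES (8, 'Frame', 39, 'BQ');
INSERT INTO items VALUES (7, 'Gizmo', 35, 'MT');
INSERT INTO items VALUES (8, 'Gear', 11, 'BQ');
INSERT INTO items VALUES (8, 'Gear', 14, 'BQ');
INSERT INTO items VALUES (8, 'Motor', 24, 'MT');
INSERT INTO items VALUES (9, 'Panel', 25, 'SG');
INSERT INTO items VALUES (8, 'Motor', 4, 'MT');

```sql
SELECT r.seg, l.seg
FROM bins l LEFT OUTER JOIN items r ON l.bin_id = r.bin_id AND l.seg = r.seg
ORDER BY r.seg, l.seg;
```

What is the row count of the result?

8

LEFT JOIN keeps every row from `bins`; unmatched rows get NULL for `items`'s columns.
Matching on l.bin_id = r.bin_id AND l.seg = r.seg.
- l (bin_id=12, seg=BQ) has no partner → padded with NULL.
- l (bin_id=12, seg=SG) has no partner → padded with NULL.
- l (bin_id=8, seg=BQ) pairs with 3 row(s) of r.
- l (bin_id=6, seg=BQ) has no partner → padded with NULL.
- l (bin_id=10, seg=BQ) has no partner → padded with NULL.
- l (bin_id=10, seg=BQ) has no partner → padded with NULL.
Total: 3 matched + 5 padded = 8 rows.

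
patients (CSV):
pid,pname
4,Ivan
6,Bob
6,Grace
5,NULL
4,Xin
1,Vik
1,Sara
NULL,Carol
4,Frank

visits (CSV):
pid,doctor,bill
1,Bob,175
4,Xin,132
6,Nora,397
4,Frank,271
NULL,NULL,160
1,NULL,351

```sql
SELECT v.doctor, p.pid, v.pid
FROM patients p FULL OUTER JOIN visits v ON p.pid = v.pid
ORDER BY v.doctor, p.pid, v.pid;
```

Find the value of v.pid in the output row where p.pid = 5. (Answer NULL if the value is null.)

FULL OUTER JOIN keeps every row from both sides; unmatched rows get NULL for the other side's columns.
Matching on p.pid = v.pid. A NULL in a compared column never satisfies the condition.
- pid=4: 2 matching v row(s), so 2 row(s) emitted.
- pid=6: 1 matching v row(s), so 1 row(s) emitted.
- pid=6: 1 matching v row(s), so 1 row(s) emitted.
- pid=5: no v row matches, row kept with v columns NULL.
- pid=4: 2 matching v row(s), so 2 row(s) emitted.
- pid=1: 2 matching v row(s), so 2 row(s) emitted.
- pid=1: 2 matching v row(s), so 2 row(s) emitted.
- pid=NULL: no v row matches, row kept with v columns NULL.
- pid=4: 2 matching v row(s), so 2 row(s) emitted.
- 1 row(s) from v found no p partner → padded with NULL.

NULL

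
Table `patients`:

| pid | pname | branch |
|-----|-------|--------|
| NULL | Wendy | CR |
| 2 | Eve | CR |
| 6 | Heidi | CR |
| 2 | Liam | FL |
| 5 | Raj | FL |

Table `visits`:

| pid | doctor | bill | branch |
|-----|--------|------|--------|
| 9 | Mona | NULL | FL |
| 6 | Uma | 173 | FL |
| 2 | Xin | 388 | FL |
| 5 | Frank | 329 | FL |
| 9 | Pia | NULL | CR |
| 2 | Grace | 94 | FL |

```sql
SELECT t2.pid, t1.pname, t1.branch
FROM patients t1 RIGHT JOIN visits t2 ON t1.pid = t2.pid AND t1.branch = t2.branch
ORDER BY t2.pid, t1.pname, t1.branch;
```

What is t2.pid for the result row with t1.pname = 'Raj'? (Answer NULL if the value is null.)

5

RIGHT JOIN keeps every row from `visits`; unmatched rows get NULL for `patients`'s columns.
Matching on t1.pid = t2.pid AND t1.branch = t2.branch. A NULL in a compared column never satisfies the condition.
- pid=NULL, branch=CR: no matching t2 row.
- pid=2, branch=CR: no matching t2 row.
- pid=6, branch=CR: no matching t2 row.
- pid=2, branch=FL: 2 matching t2 row(s), so 2 row(s) emitted.
- pid=5, branch=FL: 1 matching t2 row(s), so 1 row(s) emitted.
- 3 row(s) from t2 found no t1 partner → padded with NULL.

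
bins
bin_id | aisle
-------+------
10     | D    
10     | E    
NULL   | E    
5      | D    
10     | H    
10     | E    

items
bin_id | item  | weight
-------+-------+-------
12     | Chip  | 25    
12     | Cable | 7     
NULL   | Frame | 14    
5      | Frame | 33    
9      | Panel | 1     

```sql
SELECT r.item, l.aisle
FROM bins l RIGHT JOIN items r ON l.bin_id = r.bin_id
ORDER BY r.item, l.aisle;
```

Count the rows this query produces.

5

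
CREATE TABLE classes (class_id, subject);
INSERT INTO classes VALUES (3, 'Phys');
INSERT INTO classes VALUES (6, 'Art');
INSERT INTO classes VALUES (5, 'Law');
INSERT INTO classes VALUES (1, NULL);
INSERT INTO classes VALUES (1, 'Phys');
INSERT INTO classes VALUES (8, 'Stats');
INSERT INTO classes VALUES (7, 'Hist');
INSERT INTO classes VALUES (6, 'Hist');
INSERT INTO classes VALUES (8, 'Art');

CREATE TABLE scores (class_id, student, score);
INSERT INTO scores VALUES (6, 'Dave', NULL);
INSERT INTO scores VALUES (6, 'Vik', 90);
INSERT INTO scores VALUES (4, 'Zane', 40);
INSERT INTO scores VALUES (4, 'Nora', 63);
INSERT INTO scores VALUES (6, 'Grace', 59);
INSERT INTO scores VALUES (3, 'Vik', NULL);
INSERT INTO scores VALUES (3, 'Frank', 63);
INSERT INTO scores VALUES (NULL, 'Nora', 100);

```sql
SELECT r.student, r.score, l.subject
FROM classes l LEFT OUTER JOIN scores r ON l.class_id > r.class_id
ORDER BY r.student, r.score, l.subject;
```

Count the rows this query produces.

36

LEFT JOIN keeps every row from `classes`; unmatched rows get NULL for `scores`'s columns.
Matching on l.class_id > r.class_id. A NULL in a compared column never satisfies the condition.
Matched pairs: 33; unmatched l rows kept: 3.
Total: 33 matched + 3 padded = 36 rows.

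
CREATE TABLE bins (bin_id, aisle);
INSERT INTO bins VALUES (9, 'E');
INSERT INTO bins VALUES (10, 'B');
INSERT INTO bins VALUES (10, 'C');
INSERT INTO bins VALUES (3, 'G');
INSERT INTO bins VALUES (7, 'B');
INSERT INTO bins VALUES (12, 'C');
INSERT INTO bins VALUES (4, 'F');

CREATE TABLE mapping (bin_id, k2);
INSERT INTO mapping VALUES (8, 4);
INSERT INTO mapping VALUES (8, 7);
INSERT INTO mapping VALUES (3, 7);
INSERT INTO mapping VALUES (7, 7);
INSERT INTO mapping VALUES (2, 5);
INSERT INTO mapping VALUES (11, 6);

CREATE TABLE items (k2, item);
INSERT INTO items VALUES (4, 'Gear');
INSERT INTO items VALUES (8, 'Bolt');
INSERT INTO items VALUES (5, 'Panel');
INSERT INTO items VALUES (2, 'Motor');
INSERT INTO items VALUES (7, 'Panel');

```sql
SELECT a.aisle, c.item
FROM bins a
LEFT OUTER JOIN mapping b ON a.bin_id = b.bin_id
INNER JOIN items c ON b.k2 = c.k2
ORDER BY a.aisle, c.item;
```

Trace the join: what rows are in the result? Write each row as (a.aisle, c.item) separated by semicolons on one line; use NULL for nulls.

(B, Panel); (G, Panel)

Evaluate left to right. First `bins a LEFT JOIN mapping b` on bin_id: 7 row(s).
Then INNER JOIN `items c` on k2: keep only rows whose b.k2 appears in c.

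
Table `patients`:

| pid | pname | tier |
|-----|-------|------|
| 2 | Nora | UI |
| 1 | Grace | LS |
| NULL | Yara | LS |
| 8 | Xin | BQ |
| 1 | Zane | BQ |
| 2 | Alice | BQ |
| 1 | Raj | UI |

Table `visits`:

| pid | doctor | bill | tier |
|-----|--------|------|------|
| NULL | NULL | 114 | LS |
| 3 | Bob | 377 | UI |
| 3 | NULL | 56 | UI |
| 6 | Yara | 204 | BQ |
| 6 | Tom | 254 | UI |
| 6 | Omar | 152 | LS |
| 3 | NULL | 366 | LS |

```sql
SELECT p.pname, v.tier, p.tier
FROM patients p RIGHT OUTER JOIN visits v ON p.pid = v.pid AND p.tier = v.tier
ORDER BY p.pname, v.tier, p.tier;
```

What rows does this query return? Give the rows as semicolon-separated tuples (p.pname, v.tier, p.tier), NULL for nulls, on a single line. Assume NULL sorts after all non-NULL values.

RIGHT JOIN keeps every row from `visits`; unmatched rows get NULL for `patients`'s columns.
Matching on p.pid = v.pid AND p.tier = v.tier. A NULL in a compared column never satisfies the condition.
- p (pid=2, tier=UI) has no partner in v.
- p (pid=1, tier=LS) has no partner in v.
- p (pid=NULL, tier=LS) has no partner in v.
- p (pid=8, tier=BQ) has no partner in v.
- p (pid=1, tier=BQ) has no partner in v.
- p (pid=2, tier=BQ) has no partner in v.
- p (pid=1, tier=UI) has no partner in v.
- 7 row(s) from v found no p partner → padded with NULL.
After projecting and ordering:
p.pname | v.tier | p.tier
NULL | BQ | NULL
NULL | LS | NULL
NULL | LS | NULL
NULL | LS | NULL
NULL | UI | NULL
NULL | UI | NULL
NULL | UI | NULL

(NULL, BQ, NULL); (NULL, LS, NULL); (NULL, LS, NULL); (NULL, LS, NULL); (NULL, UI, NULL); (NULL, UI, NULL); (NULL, UI, NULL)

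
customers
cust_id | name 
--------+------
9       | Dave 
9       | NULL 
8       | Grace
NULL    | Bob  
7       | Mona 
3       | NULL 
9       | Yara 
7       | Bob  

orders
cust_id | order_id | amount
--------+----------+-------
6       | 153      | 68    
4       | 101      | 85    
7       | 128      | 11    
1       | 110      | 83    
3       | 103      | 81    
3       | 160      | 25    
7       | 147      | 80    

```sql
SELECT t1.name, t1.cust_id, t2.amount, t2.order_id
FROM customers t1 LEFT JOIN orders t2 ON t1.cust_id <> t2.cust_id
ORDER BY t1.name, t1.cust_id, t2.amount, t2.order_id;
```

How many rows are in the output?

LEFT JOIN keeps every row from `customers`; unmatched rows get NULL for `orders`'s columns.
Matching on t1.cust_id <> t2.cust_id. A NULL in a compared column never satisfies the condition.
Matched pairs: 43; unmatched t1 rows kept: 1.
Total: 43 matched + 1 padded = 44 rows.

44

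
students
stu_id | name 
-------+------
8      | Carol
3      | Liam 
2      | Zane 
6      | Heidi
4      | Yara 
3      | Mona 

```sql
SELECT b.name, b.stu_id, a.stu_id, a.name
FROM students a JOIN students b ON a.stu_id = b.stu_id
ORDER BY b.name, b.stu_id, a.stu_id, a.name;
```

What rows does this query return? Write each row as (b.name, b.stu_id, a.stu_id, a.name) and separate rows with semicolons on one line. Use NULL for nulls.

INNER JOIN keeps only pairs where the ON condition holds.
Matching on a.stu_id = b.stu_id.
Matched pairs: 8.

(Carol, 8, 8, Carol); (Heidi, 6, 6, Heidi); (Liam, 3, 3, Liam); (Liam, 3, 3, Mona); (Mona, 3, 3, Liam); (Mona, 3, 3, Mona); (Yara, 4, 4, Yara); (Zane, 2, 2, Zane)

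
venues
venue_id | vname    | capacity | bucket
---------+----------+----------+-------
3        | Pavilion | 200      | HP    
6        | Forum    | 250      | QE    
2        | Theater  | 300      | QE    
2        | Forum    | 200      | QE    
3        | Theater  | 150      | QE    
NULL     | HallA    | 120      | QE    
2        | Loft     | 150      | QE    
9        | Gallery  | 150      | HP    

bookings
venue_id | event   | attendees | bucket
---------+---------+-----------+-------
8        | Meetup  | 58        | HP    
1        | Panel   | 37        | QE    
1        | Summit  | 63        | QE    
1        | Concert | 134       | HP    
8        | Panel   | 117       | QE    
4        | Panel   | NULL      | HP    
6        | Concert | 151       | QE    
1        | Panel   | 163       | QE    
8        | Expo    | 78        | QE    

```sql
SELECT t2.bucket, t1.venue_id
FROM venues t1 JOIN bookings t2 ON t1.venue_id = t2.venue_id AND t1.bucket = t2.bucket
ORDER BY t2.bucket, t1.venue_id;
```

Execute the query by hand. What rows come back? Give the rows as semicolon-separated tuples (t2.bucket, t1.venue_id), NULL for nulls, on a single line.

INNER JOIN keeps only pairs where the ON condition holds.
Matching on t1.venue_id = t2.venue_id AND t1.bucket = t2.bucket. A NULL in a compared column never satisfies the condition.
- t1[0] venue_id=3, bucket=HP → no match; dropped.
- t1[1] venue_id=6, bucket=QE → 1 match(es) in t2 → 1 row(s).
- t1[2] venue_id=2, bucket=QE → no match; dropped.
- t1[3] venue_id=2, bucket=QE → no match; dropped.
- t1[4] venue_id=3, bucket=QE → no match; dropped.
- t1[5] venue_id=NULL, bucket=QE → no match; dropped.
- t1[6] venue_id=2, bucket=QE → no match; dropped.
- t1[7] venue_id=9, bucket=HP → no match; dropped.
After projecting and ordering:
t2.bucket | t1.venue_id
QE | 6

(QE, 6)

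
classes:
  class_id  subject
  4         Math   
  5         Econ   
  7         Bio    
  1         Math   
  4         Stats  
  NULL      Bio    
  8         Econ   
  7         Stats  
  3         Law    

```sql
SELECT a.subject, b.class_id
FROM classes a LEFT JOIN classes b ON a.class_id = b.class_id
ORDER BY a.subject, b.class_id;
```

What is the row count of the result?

13

LEFT JOIN keeps every row from `classes a`; unmatched rows get NULL for `classes b`'s columns.
Matching on a.class_id = b.class_id. A NULL in a compared column never satisfies the condition.
Matched pairs: 12; unmatched a rows kept: 1.
Total: 12 matched + 1 padded = 13 rows.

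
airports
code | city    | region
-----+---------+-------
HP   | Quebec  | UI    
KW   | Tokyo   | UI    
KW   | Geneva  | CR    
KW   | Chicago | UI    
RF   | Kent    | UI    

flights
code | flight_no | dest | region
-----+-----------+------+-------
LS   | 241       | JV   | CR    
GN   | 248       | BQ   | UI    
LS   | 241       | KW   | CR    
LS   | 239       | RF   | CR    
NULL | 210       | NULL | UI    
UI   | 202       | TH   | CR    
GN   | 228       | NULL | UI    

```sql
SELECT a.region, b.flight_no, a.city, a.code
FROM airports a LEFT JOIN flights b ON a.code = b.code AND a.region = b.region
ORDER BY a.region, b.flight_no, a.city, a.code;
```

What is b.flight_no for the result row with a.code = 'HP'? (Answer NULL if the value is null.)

LEFT JOIN keeps every row from `airports`; unmatched rows get NULL for `flights`'s columns.
Matching on a.code = b.code AND a.region = b.region. A NULL in a compared column never satisfies the condition.
- a[0] code=HP, region=UI → no match; kept with NULLs on the b side.
- a[1] code=KW, region=UI → no match; kept with NULLs on the b side.
- a[2] code=KW, region=CR → no match; kept with NULLs on the b side.
- a[3] code=KW, region=UI → no match; kept with NULLs on the b side.
- a[4] code=RF, region=UI → no match; kept with NULLs on the b side.

NULL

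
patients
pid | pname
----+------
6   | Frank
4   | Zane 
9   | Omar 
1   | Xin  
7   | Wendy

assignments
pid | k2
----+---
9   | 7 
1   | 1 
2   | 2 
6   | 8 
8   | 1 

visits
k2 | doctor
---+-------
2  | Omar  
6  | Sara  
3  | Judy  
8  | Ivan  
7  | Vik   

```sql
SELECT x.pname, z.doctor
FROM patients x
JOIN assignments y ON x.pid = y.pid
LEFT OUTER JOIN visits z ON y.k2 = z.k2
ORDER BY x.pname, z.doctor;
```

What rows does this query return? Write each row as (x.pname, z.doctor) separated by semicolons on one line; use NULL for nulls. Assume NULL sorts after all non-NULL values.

Joins associate left-to-right: patients INNER JOIN assignments on pid gives 3 intermediate row(s).
Then LEFT JOIN `visits z` on k2: each of those 3 rows is kept; rows whose y.k2 has no match in z get NULL for z's columns.

(Frank, Ivan); (Omar, Vik); (Xin, NULL)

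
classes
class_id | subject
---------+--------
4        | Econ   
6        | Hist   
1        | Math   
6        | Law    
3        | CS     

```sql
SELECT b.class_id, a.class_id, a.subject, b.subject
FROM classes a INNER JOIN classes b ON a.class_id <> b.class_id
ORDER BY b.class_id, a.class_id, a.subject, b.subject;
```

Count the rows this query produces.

INNER JOIN keeps only pairs where the ON condition holds.
Matching on a.class_id <> b.class_id.
- a (class_id=4) pairs with 4 row(s) of b.
- a (class_id=6) pairs with 3 row(s) of b.
- a (class_id=1) pairs with 4 row(s) of b.
- a (class_id=6) pairs with 3 row(s) of b.
- a (class_id=3) pairs with 4 row(s) of b.
Total: 18 rows.

18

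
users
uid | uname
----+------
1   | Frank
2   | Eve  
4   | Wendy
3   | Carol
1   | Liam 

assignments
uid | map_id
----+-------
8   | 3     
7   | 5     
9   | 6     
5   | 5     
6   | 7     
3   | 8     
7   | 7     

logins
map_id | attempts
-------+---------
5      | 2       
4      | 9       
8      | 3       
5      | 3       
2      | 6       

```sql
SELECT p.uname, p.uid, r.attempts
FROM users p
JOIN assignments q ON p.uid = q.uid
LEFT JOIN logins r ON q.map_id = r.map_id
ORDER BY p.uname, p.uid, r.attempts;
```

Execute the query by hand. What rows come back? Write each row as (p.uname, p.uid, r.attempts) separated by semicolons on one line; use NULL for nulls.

Joins associate left-to-right: users INNER JOIN assignments on uid gives 1 intermediate row(s).
Then LEFT JOIN `logins r` on map_id: each of those 1 rows is kept; rows whose q.map_id has no match in r get NULL for r's columns.

(Carol, 3, 3)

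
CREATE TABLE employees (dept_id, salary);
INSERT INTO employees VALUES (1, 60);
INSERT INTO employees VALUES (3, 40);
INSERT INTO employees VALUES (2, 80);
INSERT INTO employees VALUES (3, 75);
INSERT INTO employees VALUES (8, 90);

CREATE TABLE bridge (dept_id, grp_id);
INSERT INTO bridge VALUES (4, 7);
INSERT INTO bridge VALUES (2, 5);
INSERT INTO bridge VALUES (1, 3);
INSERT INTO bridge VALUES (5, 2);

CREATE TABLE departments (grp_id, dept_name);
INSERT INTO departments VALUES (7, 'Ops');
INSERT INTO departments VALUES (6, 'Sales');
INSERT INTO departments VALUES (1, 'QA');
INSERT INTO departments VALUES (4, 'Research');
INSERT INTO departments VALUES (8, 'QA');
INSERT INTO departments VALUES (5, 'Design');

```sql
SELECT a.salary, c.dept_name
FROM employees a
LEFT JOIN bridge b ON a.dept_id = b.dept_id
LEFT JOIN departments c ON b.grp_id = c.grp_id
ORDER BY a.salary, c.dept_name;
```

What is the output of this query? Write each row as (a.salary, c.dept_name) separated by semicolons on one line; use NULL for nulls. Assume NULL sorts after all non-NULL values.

(40, NULL); (60, NULL); (75, NULL); (80, Design); (90, NULL)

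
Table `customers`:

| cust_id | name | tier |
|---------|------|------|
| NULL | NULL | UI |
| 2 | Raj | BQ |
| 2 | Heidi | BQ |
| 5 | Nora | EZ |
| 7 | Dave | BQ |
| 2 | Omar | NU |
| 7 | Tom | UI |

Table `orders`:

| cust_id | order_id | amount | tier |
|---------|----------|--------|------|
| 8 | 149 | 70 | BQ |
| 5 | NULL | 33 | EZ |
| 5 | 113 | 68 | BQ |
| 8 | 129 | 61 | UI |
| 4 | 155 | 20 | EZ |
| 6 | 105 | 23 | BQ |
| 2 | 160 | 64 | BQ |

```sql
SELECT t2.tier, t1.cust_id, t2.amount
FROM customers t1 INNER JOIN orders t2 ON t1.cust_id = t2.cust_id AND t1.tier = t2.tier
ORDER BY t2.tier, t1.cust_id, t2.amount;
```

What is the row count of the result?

3

INNER JOIN keeps only pairs where the ON condition holds.
Matching on t1.cust_id = t2.cust_id AND t1.tier = t2.tier. A NULL in a compared column never satisfies the condition.
- cust_id=NULL, tier=UI: no matching t2 row, dropped.
- cust_id=2, tier=BQ: 1 matching t2 row(s), so 1 row(s) emitted.
- cust_id=2, tier=BQ: 1 matching t2 row(s), so 1 row(s) emitted.
- cust_id=5, tier=EZ: 1 matching t2 row(s), so 1 row(s) emitted.
- cust_id=7, tier=BQ: no matching t2 row, dropped.
- cust_id=2, tier=NU: no matching t2 row, dropped.
- cust_id=7, tier=UI: no matching t2 row, dropped.
Total: 3 rows.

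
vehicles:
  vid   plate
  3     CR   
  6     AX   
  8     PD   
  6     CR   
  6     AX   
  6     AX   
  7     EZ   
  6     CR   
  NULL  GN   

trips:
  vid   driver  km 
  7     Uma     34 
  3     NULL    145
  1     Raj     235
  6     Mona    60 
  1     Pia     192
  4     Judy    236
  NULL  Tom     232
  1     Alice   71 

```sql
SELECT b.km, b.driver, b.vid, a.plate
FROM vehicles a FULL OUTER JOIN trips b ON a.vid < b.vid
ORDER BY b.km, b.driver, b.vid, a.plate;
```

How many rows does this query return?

16

FULL OUTER JOIN keeps every row from both sides; unmatched rows get NULL for the other side's columns.
Matching on a.vid < b.vid. A NULL in a compared column never satisfies the condition.
- a (vid=3) pairs with 3 row(s) of b.
- a (vid=6) pairs with 1 row(s) of b.
- a (vid=8) has no partner → padded with NULL.
- a (vid=6) pairs with 1 row(s) of b.
- a (vid=6) pairs with 1 row(s) of b.
- a (vid=6) pairs with 1 row(s) of b.
- a (vid=7) has no partner → padded with NULL.
- a (vid=6) pairs with 1 row(s) of b.
- a (vid=NULL) has no partner → padded with NULL.
- plus 5 unmatched b row(s), each kept with NULL a columns.
Total: 8 matched + 8 padded = 16 rows.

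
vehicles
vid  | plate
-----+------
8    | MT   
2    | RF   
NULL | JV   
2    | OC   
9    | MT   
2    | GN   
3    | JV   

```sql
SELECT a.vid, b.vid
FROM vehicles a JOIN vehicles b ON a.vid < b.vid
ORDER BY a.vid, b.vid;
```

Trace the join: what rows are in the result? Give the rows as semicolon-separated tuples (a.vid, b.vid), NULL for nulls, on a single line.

(2, 3); (2, 3); (2, 3); (2, 8); (2, 8); (2, 8); (2, 9); (2, 9); (2, 9); (3, 8); (3, 9); (8, 9)

INNER JOIN keeps only pairs where the ON condition holds.
Matching on a.vid < b.vid. A NULL in a compared column never satisfies the condition.
- a row (vid=8): matches 1 b row(s) → 1 output row(s).
- a row (vid=2): matches 3 b row(s) → 3 output row(s).
- a row (vid=NULL): no match → dropped.
- a row (vid=2): matches 3 b row(s) → 3 output row(s).
- a row (vid=9): no match → dropped.
- a row (vid=2): matches 3 b row(s) → 3 output row(s).
- a row (vid=3): matches 2 b row(s) → 2 output row(s).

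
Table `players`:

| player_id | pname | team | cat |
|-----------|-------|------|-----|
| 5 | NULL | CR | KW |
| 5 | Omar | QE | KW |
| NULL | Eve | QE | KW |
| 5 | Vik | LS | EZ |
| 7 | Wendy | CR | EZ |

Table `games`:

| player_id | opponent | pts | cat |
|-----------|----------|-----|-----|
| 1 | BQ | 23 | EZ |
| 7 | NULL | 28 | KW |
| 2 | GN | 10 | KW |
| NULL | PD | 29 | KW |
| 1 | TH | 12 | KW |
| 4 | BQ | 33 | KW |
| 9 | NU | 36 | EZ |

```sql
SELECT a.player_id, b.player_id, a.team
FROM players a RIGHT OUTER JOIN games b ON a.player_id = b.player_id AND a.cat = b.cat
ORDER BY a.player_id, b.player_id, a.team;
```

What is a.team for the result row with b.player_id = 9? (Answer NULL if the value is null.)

NULL

RIGHT JOIN keeps every row from `games`; unmatched rows get NULL for `players`'s columns.
Matching on a.player_id = b.player_id AND a.cat = b.cat. A NULL in a compared column never satisfies the condition.
- player_id=5, cat=KW: no matching b row.
- player_id=5, cat=KW: no matching b row.
- player_id=NULL, cat=KW: no matching b row.
- player_id=5, cat=EZ: no matching b row.
- player_id=7, cat=EZ: no matching b row.
- 7 b row(s) had no a match → kept, a columns NULL.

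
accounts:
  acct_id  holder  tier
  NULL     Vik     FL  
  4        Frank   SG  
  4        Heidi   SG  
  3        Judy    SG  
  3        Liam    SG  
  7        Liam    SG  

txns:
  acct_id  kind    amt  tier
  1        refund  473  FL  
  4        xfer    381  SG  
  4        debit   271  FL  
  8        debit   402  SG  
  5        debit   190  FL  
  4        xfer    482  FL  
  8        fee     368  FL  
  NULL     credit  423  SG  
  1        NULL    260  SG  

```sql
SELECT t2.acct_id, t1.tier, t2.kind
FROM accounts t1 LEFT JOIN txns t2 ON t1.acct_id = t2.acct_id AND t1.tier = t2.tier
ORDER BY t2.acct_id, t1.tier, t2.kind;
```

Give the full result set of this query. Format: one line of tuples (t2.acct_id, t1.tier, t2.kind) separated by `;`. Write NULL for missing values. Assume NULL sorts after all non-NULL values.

(4, SG, xfer); (4, SG, xfer); (NULL, FL, NULL); (NULL, SG, NULL); (NULL, SG, NULL); (NULL, SG, NULL)

LEFT JOIN keeps every row from `accounts`; unmatched rows get NULL for `txns`'s columns.
Matching on t1.acct_id = t2.acct_id AND t1.tier = t2.tier. A NULL in a compared column never satisfies the condition.
- t1[0] acct_id=NULL, tier=FL → no match; kept with NULLs on the t2 side.
- t1[1] acct_id=4, tier=SG → 1 match(es) in t2 → 1 row(s).
- t1[2] acct_id=4, tier=SG → 1 match(es) in t2 → 1 row(s).
- t1[3] acct_id=3, tier=SG → no match; kept with NULLs on the t2 side.
- t1[4] acct_id=3, tier=SG → no match; kept with NULLs on the t2 side.
- t1[5] acct_id=7, tier=SG → no match; kept with NULLs on the t2 side.
After projecting and ordering:
t2.acct_id | t1.tier | t2.kind
4 | SG | xfer
4 | SG | xfer
NULL | FL | NULL
NULL | SG | NULL
NULL | SG | NULL
NULL | SG | NULL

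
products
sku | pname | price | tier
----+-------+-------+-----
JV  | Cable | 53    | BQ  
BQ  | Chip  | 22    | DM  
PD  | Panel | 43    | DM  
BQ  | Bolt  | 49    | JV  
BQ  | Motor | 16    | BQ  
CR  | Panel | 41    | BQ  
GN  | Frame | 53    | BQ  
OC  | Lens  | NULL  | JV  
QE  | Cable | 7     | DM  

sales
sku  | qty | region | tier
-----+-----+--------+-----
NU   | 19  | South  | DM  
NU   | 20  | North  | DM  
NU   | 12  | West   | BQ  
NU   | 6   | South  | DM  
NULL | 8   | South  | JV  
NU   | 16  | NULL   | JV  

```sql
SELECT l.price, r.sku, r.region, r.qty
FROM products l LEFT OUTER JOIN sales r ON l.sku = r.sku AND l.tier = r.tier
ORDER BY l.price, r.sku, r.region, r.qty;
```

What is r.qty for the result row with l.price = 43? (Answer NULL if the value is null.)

NULL

LEFT JOIN keeps every row from `products`; unmatched rows get NULL for `sales`'s columns.
Matching on l.sku = r.sku AND l.tier = r.tier. A NULL in a compared column never satisfies the condition.
- l[0] sku=JV, tier=BQ → no match; kept with NULLs on the r side.
- l[1] sku=BQ, tier=DM → no match; kept with NULLs on the r side.
- l[2] sku=PD, tier=DM → no match; kept with NULLs on the r side.
- l[3] sku=BQ, tier=JV → no match; kept with NULLs on the r side.
- l[4] sku=BQ, tier=BQ → no match; kept with NULLs on the r side.
- l[5] sku=CR, tier=BQ → no match; kept with NULLs on the r side.
- l[6] sku=GN, tier=BQ → no match; kept with NULLs on the r side.
- l[7] sku=OC, tier=JV → no match; kept with NULLs on the r side.
- l[8] sku=QE, tier=DM → no match; kept with NULLs on the r side.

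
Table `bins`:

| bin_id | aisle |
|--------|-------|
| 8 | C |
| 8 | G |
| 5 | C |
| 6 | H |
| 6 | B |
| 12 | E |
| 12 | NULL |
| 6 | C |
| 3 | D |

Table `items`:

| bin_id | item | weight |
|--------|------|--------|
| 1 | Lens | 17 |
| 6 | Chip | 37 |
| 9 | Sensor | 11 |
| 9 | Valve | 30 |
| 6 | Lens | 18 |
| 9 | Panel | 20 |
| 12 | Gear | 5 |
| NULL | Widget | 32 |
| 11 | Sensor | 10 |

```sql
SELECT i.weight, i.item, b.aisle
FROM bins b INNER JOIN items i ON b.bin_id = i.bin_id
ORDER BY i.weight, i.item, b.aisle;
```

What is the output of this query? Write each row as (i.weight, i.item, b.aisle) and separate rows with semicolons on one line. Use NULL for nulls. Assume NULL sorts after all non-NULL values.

INNER JOIN keeps only pairs where the ON condition holds.
Matching on b.bin_id = i.bin_id. A NULL in a compared column never satisfies the condition.
Matched pairs: 8.

(5, Gear, E); (5, Gear, NULL); (18, Lens, B); (18, Lens, C); (18, Lens, H); (37, Chip, B); (37, Chip, C); (37, Chip, H)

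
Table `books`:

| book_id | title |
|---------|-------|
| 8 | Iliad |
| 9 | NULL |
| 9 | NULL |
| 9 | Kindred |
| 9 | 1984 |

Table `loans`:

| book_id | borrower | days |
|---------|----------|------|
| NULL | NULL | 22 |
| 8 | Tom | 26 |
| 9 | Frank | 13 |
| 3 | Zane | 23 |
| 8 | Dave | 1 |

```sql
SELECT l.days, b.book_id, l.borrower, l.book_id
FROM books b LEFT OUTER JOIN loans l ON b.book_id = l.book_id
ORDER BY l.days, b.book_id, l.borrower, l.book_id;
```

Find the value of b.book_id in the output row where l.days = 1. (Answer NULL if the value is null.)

8

LEFT JOIN keeps every row from `books`; unmatched rows get NULL for `loans`'s columns.
Matching on b.book_id = l.book_id. A NULL in a compared column never satisfies the condition.
- b[0] book_id=8 → 2 match(es) in l → 2 row(s).
- b[1] book_id=9 → 1 match(es) in l → 1 row(s).
- b[2] book_id=9 → 1 match(es) in l → 1 row(s).
- b[3] book_id=9 → 1 match(es) in l → 1 row(s).
- b[4] book_id=9 → 1 match(es) in l → 1 row(s).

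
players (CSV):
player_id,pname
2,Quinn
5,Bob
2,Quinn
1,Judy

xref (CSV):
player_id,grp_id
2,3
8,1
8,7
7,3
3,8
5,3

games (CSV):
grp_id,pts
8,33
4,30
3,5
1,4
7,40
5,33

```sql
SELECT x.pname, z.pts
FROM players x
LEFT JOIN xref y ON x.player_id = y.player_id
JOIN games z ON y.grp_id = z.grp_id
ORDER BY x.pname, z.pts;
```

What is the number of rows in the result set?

Step 1 — x LEFT JOIN y on player_id → 4 row(s).
Then INNER JOIN `games z` on grp_id: keep only rows whose y.grp_id appears in z.
Result: 3 row(s).

3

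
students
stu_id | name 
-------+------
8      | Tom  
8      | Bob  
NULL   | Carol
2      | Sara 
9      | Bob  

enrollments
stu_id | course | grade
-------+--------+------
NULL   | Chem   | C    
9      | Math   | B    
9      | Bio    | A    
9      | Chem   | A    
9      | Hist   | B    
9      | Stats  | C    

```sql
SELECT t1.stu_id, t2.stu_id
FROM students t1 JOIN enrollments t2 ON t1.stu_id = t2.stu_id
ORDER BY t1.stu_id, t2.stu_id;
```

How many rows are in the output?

INNER JOIN keeps only pairs where the ON condition holds.
Matching on t1.stu_id = t2.stu_id. A NULL in a compared column never satisfies the condition.
Matched pairs: 5.
Total: 5 rows.

5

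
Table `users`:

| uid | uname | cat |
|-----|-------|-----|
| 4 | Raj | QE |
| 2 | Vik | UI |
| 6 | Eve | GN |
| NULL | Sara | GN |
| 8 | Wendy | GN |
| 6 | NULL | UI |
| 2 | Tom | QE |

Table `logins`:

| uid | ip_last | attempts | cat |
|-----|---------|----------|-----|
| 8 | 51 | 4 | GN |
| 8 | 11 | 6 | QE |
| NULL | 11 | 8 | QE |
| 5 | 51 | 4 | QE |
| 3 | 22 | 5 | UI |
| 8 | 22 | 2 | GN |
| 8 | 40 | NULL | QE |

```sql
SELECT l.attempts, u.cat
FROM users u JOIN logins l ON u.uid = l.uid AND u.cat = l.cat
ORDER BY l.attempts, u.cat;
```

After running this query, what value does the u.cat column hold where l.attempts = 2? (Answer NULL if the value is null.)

INNER JOIN keeps only pairs where the ON condition holds.
Matching on u.uid = l.uid AND u.cat = l.cat. A NULL in a compared column never satisfies the condition.
- uid=4, cat=QE: no matching l row, dropped.
- uid=2, cat=UI: no matching l row, dropped.
- uid=6, cat=GN: no matching l row, dropped.
- uid=NULL, cat=GN: no matching l row, dropped.
- uid=8, cat=GN: 2 matching l row(s), so 2 row(s) emitted.
- uid=6, cat=UI: no matching l row, dropped.
- uid=2, cat=QE: no matching l row, dropped.

GN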